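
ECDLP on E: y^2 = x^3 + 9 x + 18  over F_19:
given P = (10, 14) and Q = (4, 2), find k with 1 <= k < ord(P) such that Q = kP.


Enumerate multiples of P until we hit Q = (4, 2):
  1P = (10, 14)
  2P = (4, 2)
Match found at i = 2.

k = 2


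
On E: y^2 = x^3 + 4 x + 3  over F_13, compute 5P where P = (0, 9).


k = 5 = 101_2 (binary, LSB first: 101)
Double-and-add from P = (0, 9):
  bit 0 = 1: acc = O + (0, 9) = (0, 9)
  bit 1 = 0: acc unchanged = (0, 9)
  bit 2 = 1: acc = (0, 9) + (7, 7) = (9, 1)

5P = (9, 1)


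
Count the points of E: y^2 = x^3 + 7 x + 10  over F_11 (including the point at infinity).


For each x in F_11, count y with y^2 = x^3 + 7 x + 10 mod 11:
  x = 3: RHS = 3, y in [5, 6]  -> 2 point(s)
  x = 4: RHS = 3, y in [5, 6]  -> 2 point(s)
  x = 5: RHS = 5, y in [4, 7]  -> 2 point(s)
  x = 6: RHS = 4, y in [2, 9]  -> 2 point(s)
Affine points: 8. Add the point at infinity: total = 9.

#E(F_11) = 9


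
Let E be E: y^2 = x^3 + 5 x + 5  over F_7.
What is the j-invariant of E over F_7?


Delta = -16(4 a^3 + 27 b^2) mod 7 = 2
-1728 * (4 a)^3 = -1728 * (4*5)^3 mod 7 = 6
j = 6 * 2^(-1) mod 7 = 3

j = 3 (mod 7)


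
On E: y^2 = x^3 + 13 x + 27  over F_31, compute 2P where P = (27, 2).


Doubling: s = (3 x1^2 + a) / (2 y1)
s = (3*27^2 + 13) / (2*2) mod 31 = 23
x3 = s^2 - 2 x1 mod 31 = 23^2 - 2*27 = 10
y3 = s (x1 - x3) - y1 mod 31 = 23 * (27 - 10) - 2 = 17

2P = (10, 17)


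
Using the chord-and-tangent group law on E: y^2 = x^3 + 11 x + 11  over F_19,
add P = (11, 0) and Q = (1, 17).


P != Q, so use the chord formula.
s = (y2 - y1) / (x2 - x1) = (17) / (9) mod 19 = 4
x3 = s^2 - x1 - x2 mod 19 = 4^2 - 11 - 1 = 4
y3 = s (x1 - x3) - y1 mod 19 = 4 * (11 - 4) - 0 = 9

P + Q = (4, 9)


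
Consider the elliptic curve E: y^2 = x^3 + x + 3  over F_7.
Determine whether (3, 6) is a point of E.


Check whether y^2 = x^3 + 1 x + 3 (mod 7) for (x, y) = (3, 6).
LHS: y^2 = 6^2 mod 7 = 1
RHS: x^3 + 1 x + 3 = 3^3 + 1*3 + 3 mod 7 = 5
LHS != RHS

No, not on the curve


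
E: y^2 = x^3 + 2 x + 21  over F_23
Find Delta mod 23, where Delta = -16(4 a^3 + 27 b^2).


4 a^3 + 27 b^2 = 4*2^3 + 27*21^2 = 32 + 11907 = 11939
Delta = -16 * (11939) = -191024
Delta mod 23 = 14

Delta = 14 (mod 23)


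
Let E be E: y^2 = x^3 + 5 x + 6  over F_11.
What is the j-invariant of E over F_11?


Delta = -16(4 a^3 + 27 b^2) mod 11 = 10
-1728 * (4 a)^3 = -1728 * (4*5)^3 mod 11 = 8
j = 8 * 10^(-1) mod 11 = 3

j = 3 (mod 11)


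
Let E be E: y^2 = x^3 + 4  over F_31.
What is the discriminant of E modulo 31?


4 a^3 + 27 b^2 = 4*0^3 + 27*4^2 = 0 + 432 = 432
Delta = -16 * (432) = -6912
Delta mod 31 = 1

Delta = 1 (mod 31)


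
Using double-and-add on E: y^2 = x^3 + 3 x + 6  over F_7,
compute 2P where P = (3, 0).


k = 2 = 10_2 (binary, LSB first: 01)
Double-and-add from P = (3, 0):
  bit 0 = 0: acc unchanged = O
  bit 1 = 1: acc = O + O = O

2P = O


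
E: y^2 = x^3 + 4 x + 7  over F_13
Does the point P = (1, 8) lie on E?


Check whether y^2 = x^3 + 4 x + 7 (mod 13) for (x, y) = (1, 8).
LHS: y^2 = 8^2 mod 13 = 12
RHS: x^3 + 4 x + 7 = 1^3 + 4*1 + 7 mod 13 = 12
LHS = RHS

Yes, on the curve


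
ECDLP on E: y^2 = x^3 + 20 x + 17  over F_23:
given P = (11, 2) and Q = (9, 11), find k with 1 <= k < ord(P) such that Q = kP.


Enumerate multiples of P until we hit Q = (9, 11):
  1P = (11, 2)
  2P = (5, 9)
  3P = (9, 11)
Match found at i = 3.

k = 3


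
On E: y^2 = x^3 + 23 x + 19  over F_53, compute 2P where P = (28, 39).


Doubling: s = (3 x1^2 + a) / (2 y1)
s = (3*28^2 + 23) / (2*39) mod 53 = 42
x3 = s^2 - 2 x1 mod 53 = 42^2 - 2*28 = 12
y3 = s (x1 - x3) - y1 mod 53 = 42 * (28 - 12) - 39 = 50

2P = (12, 50)


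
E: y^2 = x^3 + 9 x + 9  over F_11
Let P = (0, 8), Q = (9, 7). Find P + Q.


P != Q, so use the chord formula.
s = (y2 - y1) / (x2 - x1) = (10) / (9) mod 11 = 6
x3 = s^2 - x1 - x2 mod 11 = 6^2 - 0 - 9 = 5
y3 = s (x1 - x3) - y1 mod 11 = 6 * (0 - 5) - 8 = 6

P + Q = (5, 6)


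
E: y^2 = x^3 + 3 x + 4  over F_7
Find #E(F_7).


For each x in F_7, count y with y^2 = x^3 + 3 x + 4 mod 7:
  x = 0: RHS = 4, y in [2, 5]  -> 2 point(s)
  x = 1: RHS = 1, y in [1, 6]  -> 2 point(s)
  x = 2: RHS = 4, y in [2, 5]  -> 2 point(s)
  x = 5: RHS = 4, y in [2, 5]  -> 2 point(s)
  x = 6: RHS = 0, y in [0]  -> 1 point(s)
Affine points: 9. Add the point at infinity: total = 10.

#E(F_7) = 10


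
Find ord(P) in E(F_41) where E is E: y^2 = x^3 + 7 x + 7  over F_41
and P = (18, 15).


Compute successive multiples of P until we hit O:
  1P = (18, 15)
  2P = (13, 32)
  3P = (15, 24)
  4P = (17, 23)
  5P = (29, 32)
  6P = (34, 5)
  7P = (40, 9)
  8P = (40, 32)
  ... (continuing to 15P)
  15P = O

ord(P) = 15


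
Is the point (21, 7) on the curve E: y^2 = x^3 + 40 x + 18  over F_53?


Check whether y^2 = x^3 + 40 x + 18 (mod 53) for (x, y) = (21, 7).
LHS: y^2 = 7^2 mod 53 = 49
RHS: x^3 + 40 x + 18 = 21^3 + 40*21 + 18 mod 53 = 49
LHS = RHS

Yes, on the curve


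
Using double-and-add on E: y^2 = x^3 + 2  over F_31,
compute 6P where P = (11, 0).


k = 6 = 110_2 (binary, LSB first: 011)
Double-and-add from P = (11, 0):
  bit 0 = 0: acc unchanged = O
  bit 1 = 1: acc = O + O = O
  bit 2 = 1: acc = O + O = O

6P = O


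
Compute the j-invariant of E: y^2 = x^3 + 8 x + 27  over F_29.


Delta = -16(4 a^3 + 27 b^2) mod 29 = 14
-1728 * (4 a)^3 = -1728 * (4*8)^3 mod 29 = 5
j = 5 * 14^(-1) mod 29 = 19

j = 19 (mod 29)


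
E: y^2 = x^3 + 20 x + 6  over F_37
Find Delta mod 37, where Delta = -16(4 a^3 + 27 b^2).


4 a^3 + 27 b^2 = 4*20^3 + 27*6^2 = 32000 + 972 = 32972
Delta = -16 * (32972) = -527552
Delta mod 37 = 31

Delta = 31 (mod 37)


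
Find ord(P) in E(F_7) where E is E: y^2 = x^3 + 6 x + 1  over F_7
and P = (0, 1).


Compute successive multiples of P until we hit O:
  1P = (0, 1)
  2P = (2, 0)
  3P = (0, 6)
  4P = O

ord(P) = 4


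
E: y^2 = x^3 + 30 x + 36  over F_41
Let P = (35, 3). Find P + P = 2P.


Doubling: s = (3 x1^2 + a) / (2 y1)
s = (3*35^2 + 30) / (2*3) mod 41 = 23
x3 = s^2 - 2 x1 mod 41 = 23^2 - 2*35 = 8
y3 = s (x1 - x3) - y1 mod 41 = 23 * (35 - 8) - 3 = 3

2P = (8, 3)


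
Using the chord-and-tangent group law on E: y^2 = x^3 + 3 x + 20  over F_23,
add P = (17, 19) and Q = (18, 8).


P != Q, so use the chord formula.
s = (y2 - y1) / (x2 - x1) = (12) / (1) mod 23 = 12
x3 = s^2 - x1 - x2 mod 23 = 12^2 - 17 - 18 = 17
y3 = s (x1 - x3) - y1 mod 23 = 12 * (17 - 17) - 19 = 4

P + Q = (17, 4)


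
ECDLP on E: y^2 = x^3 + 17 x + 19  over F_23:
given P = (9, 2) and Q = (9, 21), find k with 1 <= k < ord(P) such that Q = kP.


Enumerate multiples of P until we hit Q = (9, 21):
  1P = (9, 2)
  2P = (21, 0)
  3P = (9, 21)
Match found at i = 3.

k = 3


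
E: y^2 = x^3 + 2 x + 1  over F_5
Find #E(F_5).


For each x in F_5, count y with y^2 = x^3 + 2 x + 1 mod 5:
  x = 0: RHS = 1, y in [1, 4]  -> 2 point(s)
  x = 1: RHS = 4, y in [2, 3]  -> 2 point(s)
  x = 3: RHS = 4, y in [2, 3]  -> 2 point(s)
Affine points: 6. Add the point at infinity: total = 7.

#E(F_5) = 7


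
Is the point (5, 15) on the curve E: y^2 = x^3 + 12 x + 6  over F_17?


Check whether y^2 = x^3 + 12 x + 6 (mod 17) for (x, y) = (5, 15).
LHS: y^2 = 15^2 mod 17 = 4
RHS: x^3 + 12 x + 6 = 5^3 + 12*5 + 6 mod 17 = 4
LHS = RHS

Yes, on the curve


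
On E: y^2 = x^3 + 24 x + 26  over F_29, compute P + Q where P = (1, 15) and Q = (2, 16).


P != Q, so use the chord formula.
s = (y2 - y1) / (x2 - x1) = (1) / (1) mod 29 = 1
x3 = s^2 - x1 - x2 mod 29 = 1^2 - 1 - 2 = 27
y3 = s (x1 - x3) - y1 mod 29 = 1 * (1 - 27) - 15 = 17

P + Q = (27, 17)


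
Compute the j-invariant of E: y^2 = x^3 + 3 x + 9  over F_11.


Delta = -16(4 a^3 + 27 b^2) mod 11 = 9
-1728 * (4 a)^3 = -1728 * (4*3)^3 mod 11 = 10
j = 10 * 9^(-1) mod 11 = 6

j = 6 (mod 11)


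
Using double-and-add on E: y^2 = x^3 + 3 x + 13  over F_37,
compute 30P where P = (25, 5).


k = 30 = 11110_2 (binary, LSB first: 01111)
Double-and-add from P = (25, 5):
  bit 0 = 0: acc unchanged = O
  bit 1 = 1: acc = O + (20, 9) = (20, 9)
  bit 2 = 1: acc = (20, 9) + (35, 6) = (22, 21)
  bit 3 = 1: acc = (22, 21) + (31, 36) = (32, 24)
  bit 4 = 1: acc = (32, 24) + (12, 1) = (2, 29)

30P = (2, 29)


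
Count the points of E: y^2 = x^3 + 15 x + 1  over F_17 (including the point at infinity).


For each x in F_17, count y with y^2 = x^3 + 15 x + 1 mod 17:
  x = 0: RHS = 1, y in [1, 16]  -> 2 point(s)
  x = 1: RHS = 0, y in [0]  -> 1 point(s)
  x = 6: RHS = 1, y in [1, 16]  -> 2 point(s)
  x = 8: RHS = 4, y in [2, 15]  -> 2 point(s)
  x = 9: RHS = 15, y in [7, 10]  -> 2 point(s)
  x = 11: RHS = 1, y in [1, 16]  -> 2 point(s)
  x = 13: RHS = 13, y in [8, 9]  -> 2 point(s)
  x = 16: RHS = 2, y in [6, 11]  -> 2 point(s)
Affine points: 15. Add the point at infinity: total = 16.

#E(F_17) = 16


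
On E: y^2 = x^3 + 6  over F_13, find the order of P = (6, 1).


Compute successive multiples of P until we hit O:
  1P = (6, 1)
  2P = (5, 1)
  3P = (2, 12)
  4P = (2, 1)
  5P = (5, 12)
  6P = (6, 12)
  7P = O

ord(P) = 7


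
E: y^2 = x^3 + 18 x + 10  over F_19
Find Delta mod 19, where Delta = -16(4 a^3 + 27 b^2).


4 a^3 + 27 b^2 = 4*18^3 + 27*10^2 = 23328 + 2700 = 26028
Delta = -16 * (26028) = -416448
Delta mod 19 = 13

Delta = 13 (mod 19)


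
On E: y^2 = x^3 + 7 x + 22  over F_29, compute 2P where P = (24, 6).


Doubling: s = (3 x1^2 + a) / (2 y1)
s = (3*24^2 + 7) / (2*6) mod 29 = 2
x3 = s^2 - 2 x1 mod 29 = 2^2 - 2*24 = 14
y3 = s (x1 - x3) - y1 mod 29 = 2 * (24 - 14) - 6 = 14

2P = (14, 14)


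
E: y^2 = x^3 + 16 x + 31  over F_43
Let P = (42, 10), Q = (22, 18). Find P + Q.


P != Q, so use the chord formula.
s = (y2 - y1) / (x2 - x1) = (8) / (23) mod 43 = 34
x3 = s^2 - x1 - x2 mod 43 = 34^2 - 42 - 22 = 17
y3 = s (x1 - x3) - y1 mod 43 = 34 * (42 - 17) - 10 = 23

P + Q = (17, 23)


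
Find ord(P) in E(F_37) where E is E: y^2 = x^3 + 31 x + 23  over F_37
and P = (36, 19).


Compute successive multiples of P until we hit O:
  1P = (36, 19)
  2P = (11, 17)
  3P = (26, 4)
  4P = (5, 9)
  5P = (7, 19)
  6P = (31, 18)
  7P = (10, 1)
  8P = (16, 29)
  ... (continuing to 31P)
  31P = O

ord(P) = 31


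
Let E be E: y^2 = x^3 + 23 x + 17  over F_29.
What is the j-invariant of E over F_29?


Delta = -16(4 a^3 + 27 b^2) mod 29 = 17
-1728 * (4 a)^3 = -1728 * (4*23)^3 mod 29 = 21
j = 21 * 17^(-1) mod 29 = 20

j = 20 (mod 29)


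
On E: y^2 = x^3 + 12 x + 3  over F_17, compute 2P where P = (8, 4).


Doubling: s = (3 x1^2 + a) / (2 y1)
s = (3*8^2 + 12) / (2*4) mod 17 = 0
x3 = s^2 - 2 x1 mod 17 = 0^2 - 2*8 = 1
y3 = s (x1 - x3) - y1 mod 17 = 0 * (8 - 1) - 4 = 13

2P = (1, 13)


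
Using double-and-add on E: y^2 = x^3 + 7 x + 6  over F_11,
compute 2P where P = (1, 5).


k = 2 = 10_2 (binary, LSB first: 01)
Double-and-add from P = (1, 5):
  bit 0 = 0: acc unchanged = O
  bit 1 = 1: acc = O + (10, 8) = (10, 8)

2P = (10, 8)


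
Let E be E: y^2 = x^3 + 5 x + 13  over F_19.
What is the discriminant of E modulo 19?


4 a^3 + 27 b^2 = 4*5^3 + 27*13^2 = 500 + 4563 = 5063
Delta = -16 * (5063) = -81008
Delta mod 19 = 8

Delta = 8 (mod 19)


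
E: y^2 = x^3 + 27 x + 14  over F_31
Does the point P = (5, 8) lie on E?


Check whether y^2 = x^3 + 27 x + 14 (mod 31) for (x, y) = (5, 8).
LHS: y^2 = 8^2 mod 31 = 2
RHS: x^3 + 27 x + 14 = 5^3 + 27*5 + 14 mod 31 = 26
LHS != RHS

No, not on the curve


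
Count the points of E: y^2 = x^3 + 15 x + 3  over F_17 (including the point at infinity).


For each x in F_17, count y with y^2 = x^3 + 15 x + 3 mod 17:
  x = 1: RHS = 2, y in [6, 11]  -> 2 point(s)
  x = 4: RHS = 8, y in [5, 12]  -> 2 point(s)
  x = 5: RHS = 16, y in [4, 13]  -> 2 point(s)
  x = 7: RHS = 9, y in [3, 14]  -> 2 point(s)
  x = 9: RHS = 0, y in [0]  -> 1 point(s)
  x = 13: RHS = 15, y in [7, 10]  -> 2 point(s)
  x = 14: RHS = 16, y in [4, 13]  -> 2 point(s)
  x = 15: RHS = 16, y in [4, 13]  -> 2 point(s)
  x = 16: RHS = 4, y in [2, 15]  -> 2 point(s)
Affine points: 17. Add the point at infinity: total = 18.

#E(F_17) = 18


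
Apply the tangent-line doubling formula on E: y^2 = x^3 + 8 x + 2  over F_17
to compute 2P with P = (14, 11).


Doubling: s = (3 x1^2 + a) / (2 y1)
s = (3*14^2 + 8) / (2*11) mod 17 = 7
x3 = s^2 - 2 x1 mod 17 = 7^2 - 2*14 = 4
y3 = s (x1 - x3) - y1 mod 17 = 7 * (14 - 4) - 11 = 8

2P = (4, 8)


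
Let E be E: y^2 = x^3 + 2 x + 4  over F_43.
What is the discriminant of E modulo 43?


4 a^3 + 27 b^2 = 4*2^3 + 27*4^2 = 32 + 432 = 464
Delta = -16 * (464) = -7424
Delta mod 43 = 15

Delta = 15 (mod 43)


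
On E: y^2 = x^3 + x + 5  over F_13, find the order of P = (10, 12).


Compute successive multiples of P until we hit O:
  1P = (10, 12)
  2P = (7, 11)
  3P = (12, 9)
  4P = (3, 10)
  5P = (3, 3)
  6P = (12, 4)
  7P = (7, 2)
  8P = (10, 1)
  ... (continuing to 9P)
  9P = O

ord(P) = 9


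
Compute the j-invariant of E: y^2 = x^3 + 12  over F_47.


Delta = -16(4 a^3 + 27 b^2) mod 47 = 20
-1728 * (4 a)^3 = -1728 * (4*0)^3 mod 47 = 0
j = 0 * 20^(-1) mod 47 = 0

j = 0 (mod 47)


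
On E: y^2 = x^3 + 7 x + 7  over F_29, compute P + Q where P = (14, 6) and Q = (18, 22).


P != Q, so use the chord formula.
s = (y2 - y1) / (x2 - x1) = (16) / (4) mod 29 = 4
x3 = s^2 - x1 - x2 mod 29 = 4^2 - 14 - 18 = 13
y3 = s (x1 - x3) - y1 mod 29 = 4 * (14 - 13) - 6 = 27

P + Q = (13, 27)


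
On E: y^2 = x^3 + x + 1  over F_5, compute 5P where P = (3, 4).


k = 5 = 101_2 (binary, LSB first: 101)
Double-and-add from P = (3, 4):
  bit 0 = 1: acc = O + (3, 4) = (3, 4)
  bit 1 = 0: acc unchanged = (3, 4)
  bit 2 = 1: acc = (3, 4) + (4, 3) = (4, 2)

5P = (4, 2)


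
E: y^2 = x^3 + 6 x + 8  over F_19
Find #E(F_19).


For each x in F_19, count y with y^2 = x^3 + 6 x + 8 mod 19:
  x = 2: RHS = 9, y in [3, 16]  -> 2 point(s)
  x = 4: RHS = 1, y in [1, 18]  -> 2 point(s)
  x = 5: RHS = 11, y in [7, 12]  -> 2 point(s)
  x = 8: RHS = 17, y in [6, 13]  -> 2 point(s)
  x = 10: RHS = 4, y in [2, 17]  -> 2 point(s)
  x = 14: RHS = 5, y in [9, 10]  -> 2 point(s)
  x = 16: RHS = 1, y in [1, 18]  -> 2 point(s)
  x = 17: RHS = 7, y in [8, 11]  -> 2 point(s)
  x = 18: RHS = 1, y in [1, 18]  -> 2 point(s)
Affine points: 18. Add the point at infinity: total = 19.

#E(F_19) = 19


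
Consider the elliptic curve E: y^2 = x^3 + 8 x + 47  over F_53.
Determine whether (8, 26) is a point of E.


Check whether y^2 = x^3 + 8 x + 47 (mod 53) for (x, y) = (8, 26).
LHS: y^2 = 26^2 mod 53 = 40
RHS: x^3 + 8 x + 47 = 8^3 + 8*8 + 47 mod 53 = 40
LHS = RHS

Yes, on the curve


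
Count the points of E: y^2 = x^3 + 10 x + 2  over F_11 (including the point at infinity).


For each x in F_11, count y with y^2 = x^3 + 10 x + 2 mod 11:
  x = 3: RHS = 4, y in [2, 9]  -> 2 point(s)
  x = 5: RHS = 1, y in [1, 10]  -> 2 point(s)
  x = 6: RHS = 3, y in [5, 6]  -> 2 point(s)
  x = 8: RHS = 0, y in [0]  -> 1 point(s)
Affine points: 7. Add the point at infinity: total = 8.

#E(F_11) = 8


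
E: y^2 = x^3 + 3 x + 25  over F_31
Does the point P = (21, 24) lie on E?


Check whether y^2 = x^3 + 3 x + 25 (mod 31) for (x, y) = (21, 24).
LHS: y^2 = 24^2 mod 31 = 18
RHS: x^3 + 3 x + 25 = 21^3 + 3*21 + 25 mod 31 = 18
LHS = RHS

Yes, on the curve


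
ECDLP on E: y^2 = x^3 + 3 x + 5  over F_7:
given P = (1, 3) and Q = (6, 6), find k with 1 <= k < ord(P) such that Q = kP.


Enumerate multiples of P until we hit Q = (6, 6):
  1P = (1, 3)
  2P = (6, 6)
Match found at i = 2.

k = 2


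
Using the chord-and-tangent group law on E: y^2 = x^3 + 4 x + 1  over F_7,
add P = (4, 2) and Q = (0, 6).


P != Q, so use the chord formula.
s = (y2 - y1) / (x2 - x1) = (4) / (3) mod 7 = 6
x3 = s^2 - x1 - x2 mod 7 = 6^2 - 4 - 0 = 4
y3 = s (x1 - x3) - y1 mod 7 = 6 * (4 - 4) - 2 = 5

P + Q = (4, 5)


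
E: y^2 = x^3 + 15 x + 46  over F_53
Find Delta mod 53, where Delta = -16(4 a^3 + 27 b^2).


4 a^3 + 27 b^2 = 4*15^3 + 27*46^2 = 13500 + 57132 = 70632
Delta = -16 * (70632) = -1130112
Delta mod 53 = 7

Delta = 7 (mod 53)


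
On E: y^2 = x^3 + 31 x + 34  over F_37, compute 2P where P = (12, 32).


Doubling: s = (3 x1^2 + a) / (2 y1)
s = (3*12^2 + 31) / (2*32) mod 37 = 24
x3 = s^2 - 2 x1 mod 37 = 24^2 - 2*12 = 34
y3 = s (x1 - x3) - y1 mod 37 = 24 * (12 - 34) - 32 = 32

2P = (34, 32)


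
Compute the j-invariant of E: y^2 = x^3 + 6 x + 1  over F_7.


Delta = -16(4 a^3 + 27 b^2) mod 7 = 3
-1728 * (4 a)^3 = -1728 * (4*6)^3 mod 7 = 6
j = 6 * 3^(-1) mod 7 = 2

j = 2 (mod 7)


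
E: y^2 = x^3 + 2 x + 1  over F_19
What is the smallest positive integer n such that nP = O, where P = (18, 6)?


Compute successive multiples of P until we hit O:
  1P = (18, 6)
  2P = (6, 18)
  3P = (15, 10)
  4P = (11, 10)
  5P = (7, 4)
  6P = (0, 18)
  7P = (12, 9)
  8P = (13, 1)
  ... (continuing to 27P)
  27P = O

ord(P) = 27


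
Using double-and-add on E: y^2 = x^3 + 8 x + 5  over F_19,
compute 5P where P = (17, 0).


k = 5 = 101_2 (binary, LSB first: 101)
Double-and-add from P = (17, 0):
  bit 0 = 1: acc = O + (17, 0) = (17, 0)
  bit 1 = 0: acc unchanged = (17, 0)
  bit 2 = 1: acc = (17, 0) + O = (17, 0)

5P = (17, 0)


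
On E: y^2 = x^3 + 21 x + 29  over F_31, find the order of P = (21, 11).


Compute successive multiples of P until we hit O:
  1P = (21, 11)
  2P = (28, 1)
  3P = (22, 17)
  4P = (24, 2)
  5P = (26, 4)
  6P = (12, 26)
  7P = (18, 15)
  8P = (11, 17)
  ... (continuing to 34P)
  34P = O

ord(P) = 34


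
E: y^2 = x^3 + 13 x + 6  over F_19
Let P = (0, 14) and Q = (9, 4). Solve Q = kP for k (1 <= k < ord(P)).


Enumerate multiples of P until we hit Q = (9, 4):
  1P = (0, 14)
  2P = (11, 6)
  3P = (9, 15)
  4P = (14, 14)
  5P = (5, 5)
  6P = (18, 7)
  7P = (12, 16)
  8P = (16, 15)
  9P = (1, 18)
  10P = (15, 2)
  11P = (13, 4)
  12P = (13, 15)
  13P = (15, 17)
  14P = (1, 1)
  15P = (16, 4)
  16P = (12, 3)
  17P = (18, 12)
  18P = (5, 14)
  19P = (14, 5)
  20P = (9, 4)
Match found at i = 20.

k = 20


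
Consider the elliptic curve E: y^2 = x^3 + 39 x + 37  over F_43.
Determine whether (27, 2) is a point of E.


Check whether y^2 = x^3 + 39 x + 37 (mod 43) for (x, y) = (27, 2).
LHS: y^2 = 2^2 mod 43 = 4
RHS: x^3 + 39 x + 37 = 27^3 + 39*27 + 37 mod 43 = 4
LHS = RHS

Yes, on the curve


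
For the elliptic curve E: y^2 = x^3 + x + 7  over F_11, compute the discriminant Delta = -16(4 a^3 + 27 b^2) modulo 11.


4 a^3 + 27 b^2 = 4*1^3 + 27*7^2 = 4 + 1323 = 1327
Delta = -16 * (1327) = -21232
Delta mod 11 = 9

Delta = 9 (mod 11)


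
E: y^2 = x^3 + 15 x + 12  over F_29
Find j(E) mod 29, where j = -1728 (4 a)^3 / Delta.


Delta = -16(4 a^3 + 27 b^2) mod 29 = 18
-1728 * (4 a)^3 = -1728 * (4*15)^3 mod 29 = 9
j = 9 * 18^(-1) mod 29 = 15

j = 15 (mod 29)


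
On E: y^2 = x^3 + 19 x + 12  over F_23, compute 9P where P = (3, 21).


k = 9 = 1001_2 (binary, LSB first: 1001)
Double-and-add from P = (3, 21):
  bit 0 = 1: acc = O + (3, 21) = (3, 21)
  bit 1 = 0: acc unchanged = (3, 21)
  bit 2 = 0: acc unchanged = (3, 21)
  bit 3 = 1: acc = (3, 21) + (13, 15) = (0, 14)

9P = (0, 14)


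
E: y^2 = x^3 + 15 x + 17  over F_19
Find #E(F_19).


For each x in F_19, count y with y^2 = x^3 + 15 x + 17 mod 19:
  x = 0: RHS = 17, y in [6, 13]  -> 2 point(s)
  x = 2: RHS = 17, y in [6, 13]  -> 2 point(s)
  x = 6: RHS = 0, y in [0]  -> 1 point(s)
  x = 7: RHS = 9, y in [3, 16]  -> 2 point(s)
  x = 9: RHS = 7, y in [8, 11]  -> 2 point(s)
  x = 12: RHS = 6, y in [5, 14]  -> 2 point(s)
  x = 14: RHS = 7, y in [8, 11]  -> 2 point(s)
  x = 15: RHS = 7, y in [8, 11]  -> 2 point(s)
  x = 17: RHS = 17, y in [6, 13]  -> 2 point(s)
  x = 18: RHS = 1, y in [1, 18]  -> 2 point(s)
Affine points: 19. Add the point at infinity: total = 20.

#E(F_19) = 20


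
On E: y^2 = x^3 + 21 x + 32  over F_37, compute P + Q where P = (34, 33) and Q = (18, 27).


P != Q, so use the chord formula.
s = (y2 - y1) / (x2 - x1) = (31) / (21) mod 37 = 5
x3 = s^2 - x1 - x2 mod 37 = 5^2 - 34 - 18 = 10
y3 = s (x1 - x3) - y1 mod 37 = 5 * (34 - 10) - 33 = 13

P + Q = (10, 13)


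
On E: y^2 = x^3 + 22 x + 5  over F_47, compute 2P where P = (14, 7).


Doubling: s = (3 x1^2 + a) / (2 y1)
s = (3*14^2 + 22) / (2*7) mod 47 = 10
x3 = s^2 - 2 x1 mod 47 = 10^2 - 2*14 = 25
y3 = s (x1 - x3) - y1 mod 47 = 10 * (14 - 25) - 7 = 24

2P = (25, 24)


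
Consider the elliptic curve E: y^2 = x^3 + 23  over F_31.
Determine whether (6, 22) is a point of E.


Check whether y^2 = x^3 + 0 x + 23 (mod 31) for (x, y) = (6, 22).
LHS: y^2 = 22^2 mod 31 = 19
RHS: x^3 + 0 x + 23 = 6^3 + 0*6 + 23 mod 31 = 22
LHS != RHS

No, not on the curve


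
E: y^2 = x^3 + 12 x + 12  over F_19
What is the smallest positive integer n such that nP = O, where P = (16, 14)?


Compute successive multiples of P until we hit O:
  1P = (16, 14)
  2P = (10, 12)
  3P = (10, 7)
  4P = (16, 5)
  5P = O

ord(P) = 5


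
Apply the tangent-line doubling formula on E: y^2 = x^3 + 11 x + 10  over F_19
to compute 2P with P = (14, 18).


Doubling: s = (3 x1^2 + a) / (2 y1)
s = (3*14^2 + 11) / (2*18) mod 19 = 14
x3 = s^2 - 2 x1 mod 19 = 14^2 - 2*14 = 16
y3 = s (x1 - x3) - y1 mod 19 = 14 * (14 - 16) - 18 = 11

2P = (16, 11)


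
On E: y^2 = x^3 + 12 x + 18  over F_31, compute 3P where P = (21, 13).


k = 3 = 11_2 (binary, LSB first: 11)
Double-and-add from P = (21, 13):
  bit 0 = 1: acc = O + (21, 13) = (21, 13)
  bit 1 = 1: acc = (21, 13) + (9, 7) = (9, 24)

3P = (9, 24)


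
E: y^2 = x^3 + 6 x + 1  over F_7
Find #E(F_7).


For each x in F_7, count y with y^2 = x^3 + 6 x + 1 mod 7:
  x = 0: RHS = 1, y in [1, 6]  -> 2 point(s)
  x = 1: RHS = 1, y in [1, 6]  -> 2 point(s)
  x = 2: RHS = 0, y in [0]  -> 1 point(s)
  x = 3: RHS = 4, y in [2, 5]  -> 2 point(s)
  x = 5: RHS = 2, y in [3, 4]  -> 2 point(s)
  x = 6: RHS = 1, y in [1, 6]  -> 2 point(s)
Affine points: 11. Add the point at infinity: total = 12.

#E(F_7) = 12


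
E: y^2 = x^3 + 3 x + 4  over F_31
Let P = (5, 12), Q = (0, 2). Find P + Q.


P != Q, so use the chord formula.
s = (y2 - y1) / (x2 - x1) = (21) / (26) mod 31 = 2
x3 = s^2 - x1 - x2 mod 31 = 2^2 - 5 - 0 = 30
y3 = s (x1 - x3) - y1 mod 31 = 2 * (5 - 30) - 12 = 0

P + Q = (30, 0)


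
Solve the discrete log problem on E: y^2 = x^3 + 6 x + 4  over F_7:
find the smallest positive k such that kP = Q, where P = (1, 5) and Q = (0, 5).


Enumerate multiples of P until we hit Q = (0, 5):
  1P = (1, 5)
  2P = (0, 5)
Match found at i = 2.

k = 2


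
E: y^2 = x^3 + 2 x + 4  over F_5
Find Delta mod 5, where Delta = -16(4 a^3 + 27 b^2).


4 a^3 + 27 b^2 = 4*2^3 + 27*4^2 = 32 + 432 = 464
Delta = -16 * (464) = -7424
Delta mod 5 = 1

Delta = 1 (mod 5)


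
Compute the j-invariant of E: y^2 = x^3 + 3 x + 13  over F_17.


Delta = -16(4 a^3 + 27 b^2) mod 17 = 13
-1728 * (4 a)^3 = -1728 * (4*3)^3 mod 17 = 15
j = 15 * 13^(-1) mod 17 = 9

j = 9 (mod 17)


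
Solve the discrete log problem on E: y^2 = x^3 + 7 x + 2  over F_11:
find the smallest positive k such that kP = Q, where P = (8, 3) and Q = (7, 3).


Enumerate multiples of P until we hit Q = (7, 3):
  1P = (8, 3)
  2P = (10, 4)
  3P = (7, 3)
Match found at i = 3.

k = 3


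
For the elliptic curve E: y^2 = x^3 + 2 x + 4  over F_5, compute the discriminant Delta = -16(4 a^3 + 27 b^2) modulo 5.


4 a^3 + 27 b^2 = 4*2^3 + 27*4^2 = 32 + 432 = 464
Delta = -16 * (464) = -7424
Delta mod 5 = 1

Delta = 1 (mod 5)


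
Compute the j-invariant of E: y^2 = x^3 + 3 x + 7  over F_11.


Delta = -16(4 a^3 + 27 b^2) mod 11 = 6
-1728 * (4 a)^3 = -1728 * (4*3)^3 mod 11 = 10
j = 10 * 6^(-1) mod 11 = 9

j = 9 (mod 11)


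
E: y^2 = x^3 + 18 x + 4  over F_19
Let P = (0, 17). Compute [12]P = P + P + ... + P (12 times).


k = 12 = 1100_2 (binary, LSB first: 0011)
Double-and-add from P = (0, 17):
  bit 0 = 0: acc unchanged = O
  bit 1 = 0: acc unchanged = O
  bit 2 = 1: acc = O + (18, 17) = (18, 17)
  bit 3 = 1: acc = (18, 17) + (7, 6) = (14, 6)

12P = (14, 6)


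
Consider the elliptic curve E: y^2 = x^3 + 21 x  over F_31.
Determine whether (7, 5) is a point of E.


Check whether y^2 = x^3 + 21 x + 0 (mod 31) for (x, y) = (7, 5).
LHS: y^2 = 5^2 mod 31 = 25
RHS: x^3 + 21 x + 0 = 7^3 + 21*7 + 0 mod 31 = 25
LHS = RHS

Yes, on the curve


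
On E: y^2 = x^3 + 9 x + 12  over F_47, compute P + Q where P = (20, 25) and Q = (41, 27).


P != Q, so use the chord formula.
s = (y2 - y1) / (x2 - x1) = (2) / (21) mod 47 = 18
x3 = s^2 - x1 - x2 mod 47 = 18^2 - 20 - 41 = 28
y3 = s (x1 - x3) - y1 mod 47 = 18 * (20 - 28) - 25 = 19

P + Q = (28, 19)


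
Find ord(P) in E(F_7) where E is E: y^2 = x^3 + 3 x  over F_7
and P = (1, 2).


Compute successive multiples of P until we hit O:
  1P = (1, 2)
  2P = (2, 0)
  3P = (1, 5)
  4P = O

ord(P) = 4


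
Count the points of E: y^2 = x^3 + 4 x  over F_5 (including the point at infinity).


For each x in F_5, count y with y^2 = x^3 + 4 x + 0 mod 5:
  x = 0: RHS = 0, y in [0]  -> 1 point(s)
  x = 1: RHS = 0, y in [0]  -> 1 point(s)
  x = 2: RHS = 1, y in [1, 4]  -> 2 point(s)
  x = 3: RHS = 4, y in [2, 3]  -> 2 point(s)
  x = 4: RHS = 0, y in [0]  -> 1 point(s)
Affine points: 7. Add the point at infinity: total = 8.

#E(F_5) = 8


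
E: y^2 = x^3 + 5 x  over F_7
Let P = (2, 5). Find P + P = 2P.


Doubling: s = (3 x1^2 + a) / (2 y1)
s = (3*2^2 + 5) / (2*5) mod 7 = 1
x3 = s^2 - 2 x1 mod 7 = 1^2 - 2*2 = 4
y3 = s (x1 - x3) - y1 mod 7 = 1 * (2 - 4) - 5 = 0

2P = (4, 0)


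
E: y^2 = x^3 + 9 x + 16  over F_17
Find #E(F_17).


For each x in F_17, count y with y^2 = x^3 + 9 x + 16 mod 17:
  x = 0: RHS = 16, y in [4, 13]  -> 2 point(s)
  x = 1: RHS = 9, y in [3, 14]  -> 2 point(s)
  x = 2: RHS = 8, y in [5, 12]  -> 2 point(s)
  x = 3: RHS = 2, y in [6, 11]  -> 2 point(s)
  x = 5: RHS = 16, y in [4, 13]  -> 2 point(s)
  x = 10: RHS = 1, y in [1, 16]  -> 2 point(s)
  x = 11: RHS = 1, y in [1, 16]  -> 2 point(s)
  x = 12: RHS = 16, y in [4, 13]  -> 2 point(s)
  x = 13: RHS = 1, y in [1, 16]  -> 2 point(s)
  x = 14: RHS = 13, y in [8, 9]  -> 2 point(s)
Affine points: 20. Add the point at infinity: total = 21.

#E(F_17) = 21


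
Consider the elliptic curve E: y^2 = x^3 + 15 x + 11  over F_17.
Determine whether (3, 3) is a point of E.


Check whether y^2 = x^3 + 15 x + 11 (mod 17) for (x, y) = (3, 3).
LHS: y^2 = 3^2 mod 17 = 9
RHS: x^3 + 15 x + 11 = 3^3 + 15*3 + 11 mod 17 = 15
LHS != RHS

No, not on the curve


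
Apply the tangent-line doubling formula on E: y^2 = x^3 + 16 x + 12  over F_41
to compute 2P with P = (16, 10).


Doubling: s = (3 x1^2 + a) / (2 y1)
s = (3*16^2 + 16) / (2*10) mod 41 = 31
x3 = s^2 - 2 x1 mod 41 = 31^2 - 2*16 = 27
y3 = s (x1 - x3) - y1 mod 41 = 31 * (16 - 27) - 10 = 18

2P = (27, 18)


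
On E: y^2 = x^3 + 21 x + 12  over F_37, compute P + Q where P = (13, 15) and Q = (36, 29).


P != Q, so use the chord formula.
s = (y2 - y1) / (x2 - x1) = (14) / (23) mod 37 = 36
x3 = s^2 - x1 - x2 mod 37 = 36^2 - 13 - 36 = 26
y3 = s (x1 - x3) - y1 mod 37 = 36 * (13 - 26) - 15 = 35

P + Q = (26, 35)


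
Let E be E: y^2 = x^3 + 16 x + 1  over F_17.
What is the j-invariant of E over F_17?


Delta = -16(4 a^3 + 27 b^2) mod 17 = 6
-1728 * (4 a)^3 = -1728 * (4*16)^3 mod 17 = 7
j = 7 * 6^(-1) mod 17 = 4

j = 4 (mod 17)


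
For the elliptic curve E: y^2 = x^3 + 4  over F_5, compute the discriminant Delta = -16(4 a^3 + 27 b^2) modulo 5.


4 a^3 + 27 b^2 = 4*0^3 + 27*4^2 = 0 + 432 = 432
Delta = -16 * (432) = -6912
Delta mod 5 = 3

Delta = 3 (mod 5)


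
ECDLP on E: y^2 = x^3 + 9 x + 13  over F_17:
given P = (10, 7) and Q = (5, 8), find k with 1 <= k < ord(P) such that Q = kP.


Enumerate multiples of P until we hit Q = (5, 8):
  1P = (10, 7)
  2P = (15, 15)
  3P = (0, 9)
  4P = (5, 9)
  5P = (11, 7)
  6P = (13, 10)
  7P = (12, 8)
  8P = (8, 11)
  9P = (3, 13)
  10P = (3, 4)
  11P = (8, 6)
  12P = (12, 9)
  13P = (13, 7)
  14P = (11, 10)
  15P = (5, 8)
Match found at i = 15.

k = 15


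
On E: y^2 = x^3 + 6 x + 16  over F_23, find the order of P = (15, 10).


Compute successive multiples of P until we hit O:
  1P = (15, 10)
  2P = (2, 6)
  3P = (8, 1)
  4P = (4, 14)
  5P = (22, 3)
  6P = (10, 8)
  7P = (0, 19)
  8P = (1, 0)
  ... (continuing to 16P)
  16P = O

ord(P) = 16


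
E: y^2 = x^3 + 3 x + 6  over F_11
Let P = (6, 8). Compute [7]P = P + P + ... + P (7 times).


k = 7 = 111_2 (binary, LSB first: 111)
Double-and-add from P = (6, 8):
  bit 0 = 1: acc = O + (6, 8) = (6, 8)
  bit 1 = 1: acc = (6, 8) + (3, 8) = (2, 3)
  bit 2 = 1: acc = (2, 3) + (8, 6) = (4, 7)

7P = (4, 7)


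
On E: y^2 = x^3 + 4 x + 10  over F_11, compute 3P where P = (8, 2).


k = 3 = 11_2 (binary, LSB first: 11)
Double-and-add from P = (8, 2):
  bit 0 = 1: acc = O + (8, 2) = (8, 2)
  bit 1 = 1: acc = (8, 2) + (9, 4) = (9, 7)

3P = (9, 7)


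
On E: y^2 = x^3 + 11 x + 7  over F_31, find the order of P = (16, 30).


Compute successive multiples of P until we hit O:
  1P = (16, 30)
  2P = (3, 6)
  3P = (0, 21)
  4P = (29, 15)
  5P = (22, 27)
  6P = (1, 9)
  7P = (11, 8)
  8P = (6, 14)
  ... (continuing to 31P)
  31P = O

ord(P) = 31


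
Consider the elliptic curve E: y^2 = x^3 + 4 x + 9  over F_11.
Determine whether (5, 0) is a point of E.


Check whether y^2 = x^3 + 4 x + 9 (mod 11) for (x, y) = (5, 0).
LHS: y^2 = 0^2 mod 11 = 0
RHS: x^3 + 4 x + 9 = 5^3 + 4*5 + 9 mod 11 = 0
LHS = RHS

Yes, on the curve


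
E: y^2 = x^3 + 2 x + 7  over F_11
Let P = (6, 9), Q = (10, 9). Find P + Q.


P != Q, so use the chord formula.
s = (y2 - y1) / (x2 - x1) = (0) / (4) mod 11 = 0
x3 = s^2 - x1 - x2 mod 11 = 0^2 - 6 - 10 = 6
y3 = s (x1 - x3) - y1 mod 11 = 0 * (6 - 6) - 9 = 2

P + Q = (6, 2)


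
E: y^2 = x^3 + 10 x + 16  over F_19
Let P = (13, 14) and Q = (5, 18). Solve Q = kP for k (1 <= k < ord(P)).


Enumerate multiples of P until we hit Q = (5, 18):
  1P = (13, 14)
  2P = (0, 15)
  3P = (15, 11)
  4P = (17, 11)
  5P = (5, 18)
Match found at i = 5.

k = 5


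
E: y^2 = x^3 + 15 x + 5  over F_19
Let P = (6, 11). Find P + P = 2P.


Doubling: s = (3 x1^2 + a) / (2 y1)
s = (3*6^2 + 15) / (2*11) mod 19 = 3
x3 = s^2 - 2 x1 mod 19 = 3^2 - 2*6 = 16
y3 = s (x1 - x3) - y1 mod 19 = 3 * (6 - 16) - 11 = 16

2P = (16, 16)


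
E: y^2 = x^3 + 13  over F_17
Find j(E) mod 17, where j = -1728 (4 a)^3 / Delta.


Delta = -16(4 a^3 + 27 b^2) mod 17 = 7
-1728 * (4 a)^3 = -1728 * (4*0)^3 mod 17 = 0
j = 0 * 7^(-1) mod 17 = 0

j = 0 (mod 17)


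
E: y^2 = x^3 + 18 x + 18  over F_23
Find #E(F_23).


For each x in F_23, count y with y^2 = x^3 + 18 x + 18 mod 23:
  x = 0: RHS = 18, y in [8, 15]  -> 2 point(s)
  x = 2: RHS = 16, y in [4, 19]  -> 2 point(s)
  x = 4: RHS = 16, y in [4, 19]  -> 2 point(s)
  x = 5: RHS = 3, y in [7, 16]  -> 2 point(s)
  x = 7: RHS = 4, y in [2, 21]  -> 2 point(s)
  x = 9: RHS = 12, y in [9, 14]  -> 2 point(s)
  x = 10: RHS = 2, y in [5, 18]  -> 2 point(s)
  x = 11: RHS = 6, y in [11, 12]  -> 2 point(s)
  x = 14: RHS = 1, y in [1, 22]  -> 2 point(s)
  x = 15: RHS = 6, y in [11, 12]  -> 2 point(s)
  x = 16: RHS = 9, y in [3, 20]  -> 2 point(s)
  x = 17: RHS = 16, y in [4, 19]  -> 2 point(s)
  x = 20: RHS = 6, y in [11, 12]  -> 2 point(s)
Affine points: 26. Add the point at infinity: total = 27.

#E(F_23) = 27


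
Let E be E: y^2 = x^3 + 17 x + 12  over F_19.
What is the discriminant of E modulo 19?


4 a^3 + 27 b^2 = 4*17^3 + 27*12^2 = 19652 + 3888 = 23540
Delta = -16 * (23540) = -376640
Delta mod 19 = 16

Delta = 16 (mod 19)


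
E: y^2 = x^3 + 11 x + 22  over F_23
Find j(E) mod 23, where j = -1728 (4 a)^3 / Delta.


Delta = -16(4 a^3 + 27 b^2) mod 23 = 13
-1728 * (4 a)^3 = -1728 * (4*11)^3 mod 23 = 1
j = 1 * 13^(-1) mod 23 = 16

j = 16 (mod 23)


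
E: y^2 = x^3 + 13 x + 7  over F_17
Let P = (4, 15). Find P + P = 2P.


Doubling: s = (3 x1^2 + a) / (2 y1)
s = (3*4^2 + 13) / (2*15) mod 17 = 6
x3 = s^2 - 2 x1 mod 17 = 6^2 - 2*4 = 11
y3 = s (x1 - x3) - y1 mod 17 = 6 * (4 - 11) - 15 = 11

2P = (11, 11)


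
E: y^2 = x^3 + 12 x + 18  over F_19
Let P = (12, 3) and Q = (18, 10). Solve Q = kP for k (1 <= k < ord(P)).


Enumerate multiples of P until we hit Q = (18, 10):
  1P = (12, 3)
  2P = (18, 9)
  3P = (9, 0)
  4P = (18, 10)
Match found at i = 4.

k = 4


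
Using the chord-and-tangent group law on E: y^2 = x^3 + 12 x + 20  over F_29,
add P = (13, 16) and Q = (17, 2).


P != Q, so use the chord formula.
s = (y2 - y1) / (x2 - x1) = (15) / (4) mod 29 = 11
x3 = s^2 - x1 - x2 mod 29 = 11^2 - 13 - 17 = 4
y3 = s (x1 - x3) - y1 mod 29 = 11 * (13 - 4) - 16 = 25

P + Q = (4, 25)


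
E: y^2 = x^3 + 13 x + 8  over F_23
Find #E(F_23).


For each x in F_23, count y with y^2 = x^3 + 13 x + 8 mod 23:
  x = 0: RHS = 8, y in [10, 13]  -> 2 point(s)
  x = 4: RHS = 9, y in [3, 20]  -> 2 point(s)
  x = 6: RHS = 3, y in [7, 16]  -> 2 point(s)
  x = 8: RHS = 3, y in [7, 16]  -> 2 point(s)
  x = 9: RHS = 3, y in [7, 16]  -> 2 point(s)
  x = 12: RHS = 6, y in [11, 12]  -> 2 point(s)
  x = 14: RHS = 13, y in [6, 17]  -> 2 point(s)
  x = 15: RHS = 13, y in [6, 17]  -> 2 point(s)
  x = 17: RHS = 13, y in [6, 17]  -> 2 point(s)
  x = 18: RHS = 2, y in [5, 18]  -> 2 point(s)
Affine points: 20. Add the point at infinity: total = 21.

#E(F_23) = 21


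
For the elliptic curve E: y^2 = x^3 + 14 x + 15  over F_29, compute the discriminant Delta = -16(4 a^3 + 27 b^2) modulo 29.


4 a^3 + 27 b^2 = 4*14^3 + 27*15^2 = 10976 + 6075 = 17051
Delta = -16 * (17051) = -272816
Delta mod 29 = 16

Delta = 16 (mod 29)


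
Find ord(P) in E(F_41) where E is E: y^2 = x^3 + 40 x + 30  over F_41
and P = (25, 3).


Compute successive multiples of P until we hit O:
  1P = (25, 3)
  2P = (36, 19)
  3P = (16, 25)
  4P = (8, 1)
  5P = (10, 6)
  6P = (29, 6)
  7P = (26, 27)
  8P = (33, 10)
  ... (continuing to 30P)
  30P = O

ord(P) = 30


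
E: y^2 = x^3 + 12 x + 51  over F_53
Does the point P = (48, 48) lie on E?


Check whether y^2 = x^3 + 12 x + 51 (mod 53) for (x, y) = (48, 48).
LHS: y^2 = 48^2 mod 53 = 25
RHS: x^3 + 12 x + 51 = 48^3 + 12*48 + 51 mod 53 = 25
LHS = RHS

Yes, on the curve


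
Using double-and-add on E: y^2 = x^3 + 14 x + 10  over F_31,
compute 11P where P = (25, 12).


k = 11 = 1011_2 (binary, LSB first: 1101)
Double-and-add from P = (25, 12):
  bit 0 = 1: acc = O + (25, 12) = (25, 12)
  bit 1 = 1: acc = (25, 12) + (26, 1) = (8, 18)
  bit 2 = 0: acc unchanged = (8, 18)
  bit 3 = 1: acc = (8, 18) + (13, 8) = (14, 25)

11P = (14, 25)


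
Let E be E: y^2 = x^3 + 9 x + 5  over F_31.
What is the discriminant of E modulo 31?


4 a^3 + 27 b^2 = 4*9^3 + 27*5^2 = 2916 + 675 = 3591
Delta = -16 * (3591) = -57456
Delta mod 31 = 18

Delta = 18 (mod 31)


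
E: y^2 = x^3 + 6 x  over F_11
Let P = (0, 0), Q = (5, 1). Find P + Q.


P != Q, so use the chord formula.
s = (y2 - y1) / (x2 - x1) = (1) / (5) mod 11 = 9
x3 = s^2 - x1 - x2 mod 11 = 9^2 - 0 - 5 = 10
y3 = s (x1 - x3) - y1 mod 11 = 9 * (0 - 10) - 0 = 9

P + Q = (10, 9)


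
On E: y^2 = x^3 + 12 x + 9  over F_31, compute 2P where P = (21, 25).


Doubling: s = (3 x1^2 + a) / (2 y1)
s = (3*21^2 + 12) / (2*25) mod 31 = 5
x3 = s^2 - 2 x1 mod 31 = 5^2 - 2*21 = 14
y3 = s (x1 - x3) - y1 mod 31 = 5 * (21 - 14) - 25 = 10

2P = (14, 10)


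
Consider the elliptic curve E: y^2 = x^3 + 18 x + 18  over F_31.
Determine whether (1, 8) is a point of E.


Check whether y^2 = x^3 + 18 x + 18 (mod 31) for (x, y) = (1, 8).
LHS: y^2 = 8^2 mod 31 = 2
RHS: x^3 + 18 x + 18 = 1^3 + 18*1 + 18 mod 31 = 6
LHS != RHS

No, not on the curve


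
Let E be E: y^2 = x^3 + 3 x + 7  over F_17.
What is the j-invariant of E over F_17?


Delta = -16(4 a^3 + 27 b^2) mod 17 = 3
-1728 * (4 a)^3 = -1728 * (4*3)^3 mod 17 = 15
j = 15 * 3^(-1) mod 17 = 5

j = 5 (mod 17)


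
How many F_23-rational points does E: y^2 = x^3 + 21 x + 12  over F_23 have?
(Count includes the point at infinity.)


For each x in F_23, count y with y^2 = x^3 + 21 x + 12 mod 23:
  x = 0: RHS = 12, y in [9, 14]  -> 2 point(s)
  x = 2: RHS = 16, y in [4, 19]  -> 2 point(s)
  x = 5: RHS = 12, y in [9, 14]  -> 2 point(s)
  x = 6: RHS = 9, y in [3, 20]  -> 2 point(s)
  x = 8: RHS = 2, y in [5, 18]  -> 2 point(s)
  x = 10: RHS = 3, y in [7, 16]  -> 2 point(s)
  x = 18: RHS = 12, y in [9, 14]  -> 2 point(s)
  x = 19: RHS = 2, y in [5, 18]  -> 2 point(s)
  x = 21: RHS = 8, y in [10, 13]  -> 2 point(s)
  x = 22: RHS = 13, y in [6, 17]  -> 2 point(s)
Affine points: 20. Add the point at infinity: total = 21.

#E(F_23) = 21


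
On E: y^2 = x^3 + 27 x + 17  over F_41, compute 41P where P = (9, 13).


k = 41 = 101001_2 (binary, LSB first: 100101)
Double-and-add from P = (9, 13):
  bit 0 = 1: acc = O + (9, 13) = (9, 13)
  bit 1 = 0: acc unchanged = (9, 13)
  bit 2 = 0: acc unchanged = (9, 13)
  bit 3 = 1: acc = (9, 13) + (4, 5) = (24, 4)
  bit 4 = 0: acc unchanged = (24, 4)
  bit 5 = 1: acc = (24, 4) + (7, 4) = (10, 37)

41P = (10, 37)


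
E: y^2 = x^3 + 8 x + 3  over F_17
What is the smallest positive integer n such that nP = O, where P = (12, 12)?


Compute successive multiples of P until we hit O:
  1P = (12, 12)
  2P = (8, 16)
  3P = (15, 8)
  4P = (5, 7)
  5P = (13, 14)
  6P = (13, 3)
  7P = (5, 10)
  8P = (15, 9)
  ... (continuing to 11P)
  11P = O

ord(P) = 11


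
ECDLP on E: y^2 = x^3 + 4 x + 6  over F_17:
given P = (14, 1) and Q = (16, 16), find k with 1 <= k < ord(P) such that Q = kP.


Enumerate multiples of P until we hit Q = (16, 16):
  1P = (14, 1)
  2P = (4, 1)
  3P = (16, 16)
Match found at i = 3.

k = 3


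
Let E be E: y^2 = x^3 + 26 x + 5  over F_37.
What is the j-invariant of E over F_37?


Delta = -16(4 a^3 + 27 b^2) mod 37 = 14
-1728 * (4 a)^3 = -1728 * (4*26)^3 mod 37 = 1
j = 1 * 14^(-1) mod 37 = 8

j = 8 (mod 37)


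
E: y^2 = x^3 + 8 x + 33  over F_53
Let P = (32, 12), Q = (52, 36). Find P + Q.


P != Q, so use the chord formula.
s = (y2 - y1) / (x2 - x1) = (24) / (20) mod 53 = 33
x3 = s^2 - x1 - x2 mod 53 = 33^2 - 32 - 52 = 51
y3 = s (x1 - x3) - y1 mod 53 = 33 * (32 - 51) - 12 = 50

P + Q = (51, 50)


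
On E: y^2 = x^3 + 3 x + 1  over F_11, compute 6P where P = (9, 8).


k = 6 = 110_2 (binary, LSB first: 011)
Double-and-add from P = (9, 8):
  bit 0 = 0: acc unchanged = O
  bit 1 = 1: acc = O + (2, 2) = (2, 2)
  bit 2 = 1: acc = (2, 2) + (8, 3) = (5, 3)

6P = (5, 3)


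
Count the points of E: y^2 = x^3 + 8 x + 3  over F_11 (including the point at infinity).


For each x in F_11, count y with y^2 = x^3 + 8 x + 3 mod 11:
  x = 0: RHS = 3, y in [5, 6]  -> 2 point(s)
  x = 1: RHS = 1, y in [1, 10]  -> 2 point(s)
  x = 2: RHS = 5, y in [4, 7]  -> 2 point(s)
  x = 4: RHS = 0, y in [0]  -> 1 point(s)
  x = 5: RHS = 3, y in [5, 6]  -> 2 point(s)
  x = 6: RHS = 3, y in [5, 6]  -> 2 point(s)
  x = 9: RHS = 1, y in [1, 10]  -> 2 point(s)
  x = 10: RHS = 5, y in [4, 7]  -> 2 point(s)
Affine points: 15. Add the point at infinity: total = 16.

#E(F_11) = 16


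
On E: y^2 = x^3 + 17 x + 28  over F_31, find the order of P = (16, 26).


Compute successive multiples of P until we hit O:
  1P = (16, 26)
  2P = (0, 20)
  3P = (4, 25)
  4P = (25, 12)
  5P = (15, 0)
  6P = (25, 19)
  7P = (4, 6)
  8P = (0, 11)
  ... (continuing to 10P)
  10P = O

ord(P) = 10


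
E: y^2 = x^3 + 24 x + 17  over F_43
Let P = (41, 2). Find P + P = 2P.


Doubling: s = (3 x1^2 + a) / (2 y1)
s = (3*41^2 + 24) / (2*2) mod 43 = 9
x3 = s^2 - 2 x1 mod 43 = 9^2 - 2*41 = 42
y3 = s (x1 - x3) - y1 mod 43 = 9 * (41 - 42) - 2 = 32

2P = (42, 32)


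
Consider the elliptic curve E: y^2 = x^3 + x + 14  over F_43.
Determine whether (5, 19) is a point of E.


Check whether y^2 = x^3 + 1 x + 14 (mod 43) for (x, y) = (5, 19).
LHS: y^2 = 19^2 mod 43 = 17
RHS: x^3 + 1 x + 14 = 5^3 + 1*5 + 14 mod 43 = 15
LHS != RHS

No, not on the curve


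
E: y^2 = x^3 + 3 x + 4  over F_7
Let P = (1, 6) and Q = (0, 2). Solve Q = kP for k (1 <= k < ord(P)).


Enumerate multiples of P until we hit Q = (0, 2):
  1P = (1, 6)
  2P = (0, 5)
  3P = (0, 2)
Match found at i = 3.

k = 3


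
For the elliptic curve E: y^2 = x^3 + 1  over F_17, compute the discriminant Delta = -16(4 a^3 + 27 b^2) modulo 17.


4 a^3 + 27 b^2 = 4*0^3 + 27*1^2 = 0 + 27 = 27
Delta = -16 * (27) = -432
Delta mod 17 = 10

Delta = 10 (mod 17)
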